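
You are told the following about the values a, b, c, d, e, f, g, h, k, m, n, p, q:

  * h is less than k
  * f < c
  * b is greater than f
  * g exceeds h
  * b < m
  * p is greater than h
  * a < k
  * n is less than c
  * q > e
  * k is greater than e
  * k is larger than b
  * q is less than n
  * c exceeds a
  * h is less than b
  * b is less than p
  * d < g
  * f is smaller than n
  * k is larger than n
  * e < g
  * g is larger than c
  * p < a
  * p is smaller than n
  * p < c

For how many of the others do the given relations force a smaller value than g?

The elements the relations force below g are h, f, e, b, p, a, q, n, c, d — no chain reaches any other.
That is 10.

10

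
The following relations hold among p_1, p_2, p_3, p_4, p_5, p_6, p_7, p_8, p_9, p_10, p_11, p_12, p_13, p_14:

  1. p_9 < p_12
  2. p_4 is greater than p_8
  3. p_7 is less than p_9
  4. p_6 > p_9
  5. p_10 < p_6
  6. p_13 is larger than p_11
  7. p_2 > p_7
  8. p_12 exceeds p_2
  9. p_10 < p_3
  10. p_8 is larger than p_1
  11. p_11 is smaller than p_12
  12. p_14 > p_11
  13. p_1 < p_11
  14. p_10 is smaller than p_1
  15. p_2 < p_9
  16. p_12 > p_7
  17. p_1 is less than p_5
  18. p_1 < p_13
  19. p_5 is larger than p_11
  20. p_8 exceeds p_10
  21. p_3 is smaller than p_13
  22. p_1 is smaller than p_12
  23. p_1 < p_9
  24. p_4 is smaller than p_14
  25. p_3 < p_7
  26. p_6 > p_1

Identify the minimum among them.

p_10

p_1 is not least since p_10 < p_1; p_3 is not least since p_10 < p_3; p_7 is not least since p_3 < p_7; p_2 is not least since p_7 < p_2; p_8 is not least since p_10 < p_8; p_4 is not least since p_8 < p_4; p_9 is not least since p_7 < p_9; p_11 is not least since p_1 < p_11; p_14 is not least since p_11 < p_14; p_6 is not least since p_9 < p_6; p_5 is not least since p_11 < p_5; p_13 is not least since p_11 < p_13; p_12 is not least since p_7 < p_12.
Only p_10 has nothing below it, so p_10 is the minimum.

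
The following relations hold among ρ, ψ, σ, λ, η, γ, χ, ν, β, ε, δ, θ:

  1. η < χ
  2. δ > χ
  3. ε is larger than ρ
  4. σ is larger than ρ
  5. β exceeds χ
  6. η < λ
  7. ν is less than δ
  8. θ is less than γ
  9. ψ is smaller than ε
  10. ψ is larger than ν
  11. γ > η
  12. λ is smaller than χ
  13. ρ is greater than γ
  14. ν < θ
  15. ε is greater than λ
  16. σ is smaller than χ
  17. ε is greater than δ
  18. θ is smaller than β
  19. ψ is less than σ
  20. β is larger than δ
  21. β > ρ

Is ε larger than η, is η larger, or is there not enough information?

ε

Chaining the given relations: η < γ < ρ < σ < χ < δ < ε.
So ε is larger.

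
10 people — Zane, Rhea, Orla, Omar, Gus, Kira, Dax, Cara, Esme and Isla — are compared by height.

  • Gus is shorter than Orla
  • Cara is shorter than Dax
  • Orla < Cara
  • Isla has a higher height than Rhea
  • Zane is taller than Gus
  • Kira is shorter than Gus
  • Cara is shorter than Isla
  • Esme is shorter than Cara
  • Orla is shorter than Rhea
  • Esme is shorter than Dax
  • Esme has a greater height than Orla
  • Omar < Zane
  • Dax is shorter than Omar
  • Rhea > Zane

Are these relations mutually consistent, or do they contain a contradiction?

The single ordering Kira < Gus < Orla < Esme < Cara < Dax < Omar < Zane < Rhea < Isla satisfies every listed relation, so no contradiction arises.

consistent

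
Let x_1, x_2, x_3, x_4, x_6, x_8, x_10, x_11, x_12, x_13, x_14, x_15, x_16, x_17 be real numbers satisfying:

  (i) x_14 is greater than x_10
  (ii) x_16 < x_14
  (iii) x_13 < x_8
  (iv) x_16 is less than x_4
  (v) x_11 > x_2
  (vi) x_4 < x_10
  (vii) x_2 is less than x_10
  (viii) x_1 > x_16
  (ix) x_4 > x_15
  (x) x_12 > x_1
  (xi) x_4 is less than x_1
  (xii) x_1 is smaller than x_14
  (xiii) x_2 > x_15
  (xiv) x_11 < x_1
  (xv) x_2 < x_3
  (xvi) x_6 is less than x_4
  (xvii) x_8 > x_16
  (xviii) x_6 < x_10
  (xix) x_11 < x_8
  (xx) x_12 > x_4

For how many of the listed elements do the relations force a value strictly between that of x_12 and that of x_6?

2

The relations place x_6 below x_12. An element lies strictly between them when it is forced above x_6 and also forced below x_12.
Above x_6: {x_4, x_10, x_1, x_14}. Below x_12: {x_15, x_2, x_16, x_4, x_11, x_1}.
Intersection: {x_4, x_1} — 2.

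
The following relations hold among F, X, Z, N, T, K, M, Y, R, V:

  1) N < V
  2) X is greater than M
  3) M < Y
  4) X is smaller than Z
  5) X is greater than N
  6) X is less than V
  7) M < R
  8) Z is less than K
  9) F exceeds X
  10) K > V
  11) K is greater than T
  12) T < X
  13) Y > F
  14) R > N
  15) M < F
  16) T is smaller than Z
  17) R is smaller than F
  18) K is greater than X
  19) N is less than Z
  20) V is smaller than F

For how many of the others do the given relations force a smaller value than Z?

Directly below Z: N, T, X.
One step further: M (4 so far).
No other element is forced below Z by the given relations, so the count is 4.

4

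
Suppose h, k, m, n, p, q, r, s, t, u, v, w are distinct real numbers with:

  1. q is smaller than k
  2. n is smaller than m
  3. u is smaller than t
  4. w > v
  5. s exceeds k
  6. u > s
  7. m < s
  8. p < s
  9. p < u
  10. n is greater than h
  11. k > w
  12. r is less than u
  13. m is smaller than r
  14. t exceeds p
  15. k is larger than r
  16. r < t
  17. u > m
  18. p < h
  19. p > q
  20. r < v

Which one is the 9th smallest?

k

Piecing the relations together gives one ordering: q < p < h < n < m < r < v < w < k < s < u < t.
The 9th smallest is k.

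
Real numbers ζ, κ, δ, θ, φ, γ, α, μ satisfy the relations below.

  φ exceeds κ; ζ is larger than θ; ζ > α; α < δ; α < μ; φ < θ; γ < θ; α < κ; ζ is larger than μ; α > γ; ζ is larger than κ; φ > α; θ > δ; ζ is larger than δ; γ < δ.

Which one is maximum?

ζ

Chaining downward from ζ: directly below it, α, δ, μ, κ, θ; then γ, φ.
That covers every other element, and nothing is given above ζ, so ζ is the maximum.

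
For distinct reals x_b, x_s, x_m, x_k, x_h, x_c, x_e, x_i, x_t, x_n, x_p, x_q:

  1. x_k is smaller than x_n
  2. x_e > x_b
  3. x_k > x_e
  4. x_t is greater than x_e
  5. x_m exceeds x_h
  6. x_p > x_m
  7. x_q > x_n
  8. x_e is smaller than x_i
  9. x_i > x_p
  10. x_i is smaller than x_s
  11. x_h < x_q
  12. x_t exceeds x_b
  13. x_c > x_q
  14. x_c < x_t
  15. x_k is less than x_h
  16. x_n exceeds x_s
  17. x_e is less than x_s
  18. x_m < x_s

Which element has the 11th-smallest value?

Chaining the given pairs: x_b < x_e < x_k < x_h < x_m < x_p < x_i < x_s < x_n < x_q < x_c < x_t.
Counting 11 from the smallest end gives x_c.

x_c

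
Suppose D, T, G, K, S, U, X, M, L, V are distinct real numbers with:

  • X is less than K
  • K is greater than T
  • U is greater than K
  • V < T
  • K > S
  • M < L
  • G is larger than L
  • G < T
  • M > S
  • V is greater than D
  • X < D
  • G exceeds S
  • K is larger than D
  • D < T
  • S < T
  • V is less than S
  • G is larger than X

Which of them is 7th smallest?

G

Piecing the relations together gives one ordering: X < D < V < S < M < L < G < T < K < U.
Counting 7 from the smallest end gives G.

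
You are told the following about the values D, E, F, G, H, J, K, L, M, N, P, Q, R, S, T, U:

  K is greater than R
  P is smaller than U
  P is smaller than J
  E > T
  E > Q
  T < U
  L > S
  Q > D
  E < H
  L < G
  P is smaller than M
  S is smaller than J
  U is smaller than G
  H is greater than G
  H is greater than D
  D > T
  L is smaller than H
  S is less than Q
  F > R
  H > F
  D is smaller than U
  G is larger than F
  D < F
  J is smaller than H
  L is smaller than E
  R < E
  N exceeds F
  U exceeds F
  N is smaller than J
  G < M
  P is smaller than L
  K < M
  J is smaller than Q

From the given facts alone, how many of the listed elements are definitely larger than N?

4

Directly above N: J.
One step further: Q, H (3 so far).
One step further: E (4 so far).
No other element is forced above N by the given relations, so the count is 4.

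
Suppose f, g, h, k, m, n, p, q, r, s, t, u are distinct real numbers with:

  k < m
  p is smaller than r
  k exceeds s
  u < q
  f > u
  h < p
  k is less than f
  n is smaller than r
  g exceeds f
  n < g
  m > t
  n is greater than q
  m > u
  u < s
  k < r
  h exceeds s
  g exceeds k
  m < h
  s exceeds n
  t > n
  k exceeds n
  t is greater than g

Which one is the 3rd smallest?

Piecing the relations together gives one ordering: u < q < n < s < k < f < g < t < m < h < p < r.
Counting 3 from the smallest end gives n.

n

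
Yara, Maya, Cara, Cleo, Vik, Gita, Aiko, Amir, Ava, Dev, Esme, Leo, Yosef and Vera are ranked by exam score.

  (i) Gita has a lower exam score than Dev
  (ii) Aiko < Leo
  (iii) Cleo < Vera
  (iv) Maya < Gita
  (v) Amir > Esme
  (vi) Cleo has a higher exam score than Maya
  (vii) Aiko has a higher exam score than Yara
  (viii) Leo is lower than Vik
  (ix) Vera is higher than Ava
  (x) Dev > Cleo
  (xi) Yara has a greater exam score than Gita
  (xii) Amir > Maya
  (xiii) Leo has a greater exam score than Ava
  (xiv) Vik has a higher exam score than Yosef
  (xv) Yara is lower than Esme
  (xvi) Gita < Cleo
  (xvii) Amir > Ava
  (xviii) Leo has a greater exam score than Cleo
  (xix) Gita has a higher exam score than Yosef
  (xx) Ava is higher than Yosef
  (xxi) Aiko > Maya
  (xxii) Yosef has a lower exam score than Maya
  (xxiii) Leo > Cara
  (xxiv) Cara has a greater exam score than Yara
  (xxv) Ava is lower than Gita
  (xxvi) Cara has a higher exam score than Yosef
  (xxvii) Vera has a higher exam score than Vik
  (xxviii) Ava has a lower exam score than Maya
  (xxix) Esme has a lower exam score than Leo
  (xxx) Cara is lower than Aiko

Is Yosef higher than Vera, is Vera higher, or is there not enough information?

Chaining the given relations: Yosef < Ava < Maya < Gita < Yara < Cara < Aiko < Leo < Vik < Vera.
So Vera is higher.

Vera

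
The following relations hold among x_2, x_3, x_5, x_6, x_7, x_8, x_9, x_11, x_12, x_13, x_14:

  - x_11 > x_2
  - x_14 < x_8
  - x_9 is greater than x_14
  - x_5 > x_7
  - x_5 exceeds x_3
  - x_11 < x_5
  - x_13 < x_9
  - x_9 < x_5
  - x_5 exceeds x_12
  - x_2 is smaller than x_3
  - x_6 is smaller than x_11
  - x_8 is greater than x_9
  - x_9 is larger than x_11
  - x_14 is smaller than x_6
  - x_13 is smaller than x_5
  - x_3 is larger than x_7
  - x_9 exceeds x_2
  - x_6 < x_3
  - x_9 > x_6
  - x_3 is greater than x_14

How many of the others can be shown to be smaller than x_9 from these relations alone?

Directly below x_9: x_13, x_14, x_6, x_2, x_11.
No other element is forced below x_9 by the given relations, so the count is 5.

5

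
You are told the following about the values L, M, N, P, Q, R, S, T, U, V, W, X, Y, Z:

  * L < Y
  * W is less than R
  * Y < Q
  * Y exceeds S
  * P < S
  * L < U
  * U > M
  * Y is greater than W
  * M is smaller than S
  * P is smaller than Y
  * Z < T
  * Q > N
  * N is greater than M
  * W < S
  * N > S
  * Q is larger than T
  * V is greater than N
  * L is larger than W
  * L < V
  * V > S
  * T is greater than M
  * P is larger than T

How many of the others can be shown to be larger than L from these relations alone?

Directly above L: U, Y, V.
One step further: Q (4 so far).
No other element is forced above L by the given relations, so the count is 4.

4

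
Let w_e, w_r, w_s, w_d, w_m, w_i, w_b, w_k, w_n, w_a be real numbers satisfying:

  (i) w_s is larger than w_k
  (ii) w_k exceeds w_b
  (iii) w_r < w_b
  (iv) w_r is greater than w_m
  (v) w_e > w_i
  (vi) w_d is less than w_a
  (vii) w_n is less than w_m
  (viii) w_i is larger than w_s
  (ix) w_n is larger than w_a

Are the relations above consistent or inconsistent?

Every relation is compatible with w_d < w_a < w_n < w_m < w_r < w_b < w_k < w_s < w_i < w_e; the set is consistent.

consistent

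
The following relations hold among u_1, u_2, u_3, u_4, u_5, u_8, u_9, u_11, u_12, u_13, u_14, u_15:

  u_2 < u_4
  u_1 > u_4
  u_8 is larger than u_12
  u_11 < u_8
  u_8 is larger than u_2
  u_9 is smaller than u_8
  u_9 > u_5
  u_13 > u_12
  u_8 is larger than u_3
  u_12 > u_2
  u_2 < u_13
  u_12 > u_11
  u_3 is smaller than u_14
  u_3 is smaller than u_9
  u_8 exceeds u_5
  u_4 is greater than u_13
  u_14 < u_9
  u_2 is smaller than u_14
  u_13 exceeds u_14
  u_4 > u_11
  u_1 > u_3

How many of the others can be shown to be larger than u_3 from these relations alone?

The elements the relations force above u_3 are u_14, u_13, u_9, u_8, u_4, u_1 — no chain reaches any other.
That is 6.

6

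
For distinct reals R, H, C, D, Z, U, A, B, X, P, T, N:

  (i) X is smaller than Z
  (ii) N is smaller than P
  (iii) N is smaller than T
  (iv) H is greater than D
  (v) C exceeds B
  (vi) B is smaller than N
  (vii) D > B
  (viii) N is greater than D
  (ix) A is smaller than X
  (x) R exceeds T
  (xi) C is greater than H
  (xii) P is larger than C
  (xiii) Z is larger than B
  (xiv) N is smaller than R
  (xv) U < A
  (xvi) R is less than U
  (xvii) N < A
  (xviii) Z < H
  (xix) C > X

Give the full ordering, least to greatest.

Each adjacent pair is fixed by a given relation: B < D; D < N; N < T; T < R; R < U; U < A; A < X; X < Z; Z < H; H < C; C < P. Chaining them end to end gives the full order.

B < D < N < T < R < U < A < X < Z < H < C < P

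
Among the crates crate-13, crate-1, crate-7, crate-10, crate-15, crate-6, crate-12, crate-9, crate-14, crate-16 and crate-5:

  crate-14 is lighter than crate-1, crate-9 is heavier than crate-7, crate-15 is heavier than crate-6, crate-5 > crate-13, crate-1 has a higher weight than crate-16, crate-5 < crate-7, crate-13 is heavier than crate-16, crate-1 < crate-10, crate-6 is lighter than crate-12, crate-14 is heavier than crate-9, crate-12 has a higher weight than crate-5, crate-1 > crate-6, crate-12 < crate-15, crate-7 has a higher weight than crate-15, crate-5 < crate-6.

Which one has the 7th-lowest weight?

crate-7

Piecing the relations together gives one ordering: crate-16 < crate-13 < crate-5 < crate-6 < crate-12 < crate-15 < crate-7 < crate-9 < crate-14 < crate-1 < crate-10.
Counting 7 from the smallest end gives crate-7.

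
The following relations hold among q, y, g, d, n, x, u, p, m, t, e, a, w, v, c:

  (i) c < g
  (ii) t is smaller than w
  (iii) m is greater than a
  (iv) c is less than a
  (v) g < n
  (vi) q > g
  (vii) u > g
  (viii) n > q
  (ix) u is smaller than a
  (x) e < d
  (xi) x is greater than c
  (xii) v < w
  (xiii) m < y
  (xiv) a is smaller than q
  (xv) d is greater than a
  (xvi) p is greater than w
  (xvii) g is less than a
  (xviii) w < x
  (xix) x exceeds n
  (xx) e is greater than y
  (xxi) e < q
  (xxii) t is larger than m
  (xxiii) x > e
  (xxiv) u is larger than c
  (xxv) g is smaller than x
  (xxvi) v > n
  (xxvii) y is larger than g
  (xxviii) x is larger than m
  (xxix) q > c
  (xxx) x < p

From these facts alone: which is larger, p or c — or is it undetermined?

c < g and g < u give c < u.
Then u < a extends the chain to a.
Then a < m extends the chain to m.
With m < y: c < g < u < a < m < y.
With y < e: c < g < u < a < m < y < e.
With e < q: c < g < u < a < m < y < e < q.
Then q < n extends the chain to n.
Then n < v extends the chain to v.
Then v < w extends the chain to w.
With w < x: c < g < u < a < m < y < e < q < n < v < w < x.
With x < p: c < g < u < a < m < y < e < q < n < v < w < x < p.
So p is larger.

p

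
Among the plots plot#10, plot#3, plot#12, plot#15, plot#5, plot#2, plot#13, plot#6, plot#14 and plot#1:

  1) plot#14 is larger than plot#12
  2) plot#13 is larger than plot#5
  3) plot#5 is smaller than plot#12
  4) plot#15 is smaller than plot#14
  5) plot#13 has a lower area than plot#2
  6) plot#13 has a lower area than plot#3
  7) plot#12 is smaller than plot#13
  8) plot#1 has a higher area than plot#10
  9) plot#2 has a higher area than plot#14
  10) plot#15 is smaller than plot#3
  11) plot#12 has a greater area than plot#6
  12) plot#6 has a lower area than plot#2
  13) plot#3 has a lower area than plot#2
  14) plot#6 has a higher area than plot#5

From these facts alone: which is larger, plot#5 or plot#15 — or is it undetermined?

undetermined

Following every chain through plot#5: above plot#5 we get plot#6, plot#12, plot#13, plot#14, plot#3, plot#2.
plot#15 is not reached, and no chain runs the other way from plot#15 to plot#5.
So the given relations leave the order of plot#5 and plot#15 undetermined.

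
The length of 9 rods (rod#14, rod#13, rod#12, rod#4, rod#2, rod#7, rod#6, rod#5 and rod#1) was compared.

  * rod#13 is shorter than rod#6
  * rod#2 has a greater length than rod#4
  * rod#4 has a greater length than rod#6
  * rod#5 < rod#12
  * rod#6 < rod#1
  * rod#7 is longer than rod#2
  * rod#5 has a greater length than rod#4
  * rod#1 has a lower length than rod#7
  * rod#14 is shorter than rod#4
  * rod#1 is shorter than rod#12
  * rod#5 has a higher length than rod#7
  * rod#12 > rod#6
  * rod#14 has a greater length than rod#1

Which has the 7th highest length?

Chaining the given pairs: rod#13 < rod#6 < rod#1 < rod#14 < rod#4 < rod#2 < rod#7 < rod#5 < rod#12.
Counting 7 from the largest end gives rod#1.

rod#1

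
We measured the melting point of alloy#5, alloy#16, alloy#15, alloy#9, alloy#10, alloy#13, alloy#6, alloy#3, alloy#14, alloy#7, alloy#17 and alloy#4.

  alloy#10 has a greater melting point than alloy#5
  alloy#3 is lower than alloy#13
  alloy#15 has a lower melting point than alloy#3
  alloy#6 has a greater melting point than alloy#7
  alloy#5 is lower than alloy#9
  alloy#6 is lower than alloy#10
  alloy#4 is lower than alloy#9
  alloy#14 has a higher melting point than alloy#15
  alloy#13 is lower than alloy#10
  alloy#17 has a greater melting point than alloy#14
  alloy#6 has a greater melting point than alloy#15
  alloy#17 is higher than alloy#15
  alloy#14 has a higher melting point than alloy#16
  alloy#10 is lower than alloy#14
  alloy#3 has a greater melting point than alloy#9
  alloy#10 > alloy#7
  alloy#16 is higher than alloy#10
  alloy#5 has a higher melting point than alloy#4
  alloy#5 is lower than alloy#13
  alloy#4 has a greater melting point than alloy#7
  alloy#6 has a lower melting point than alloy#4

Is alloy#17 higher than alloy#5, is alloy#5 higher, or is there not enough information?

alloy#17

Following the relations from alloy#5: alloy#5 < alloy#9 < alloy#3 < alloy#13 < alloy#10 < alloy#16 < alloy#14 < alloy#17.
So alloy#17 is higher.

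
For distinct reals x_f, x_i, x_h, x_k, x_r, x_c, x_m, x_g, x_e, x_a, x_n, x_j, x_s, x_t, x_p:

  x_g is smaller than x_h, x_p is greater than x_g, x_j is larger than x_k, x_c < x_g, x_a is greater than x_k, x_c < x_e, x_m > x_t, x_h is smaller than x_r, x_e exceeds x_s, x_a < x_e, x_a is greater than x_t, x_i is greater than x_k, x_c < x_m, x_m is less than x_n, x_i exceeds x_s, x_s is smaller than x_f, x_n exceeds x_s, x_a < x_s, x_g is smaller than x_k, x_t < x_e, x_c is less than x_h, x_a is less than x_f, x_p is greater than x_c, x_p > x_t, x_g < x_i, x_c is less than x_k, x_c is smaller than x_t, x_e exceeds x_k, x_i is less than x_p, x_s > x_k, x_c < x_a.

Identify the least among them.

Chaining upward from x_c: directly above it, x_g, x_t, x_k, x_a, x_m, x_h, x_p, x_e; then x_s, x_i, x_f, x_r, x_j, x_n.
That covers every other element, and nothing is given below x_c, so x_c is the least.

x_c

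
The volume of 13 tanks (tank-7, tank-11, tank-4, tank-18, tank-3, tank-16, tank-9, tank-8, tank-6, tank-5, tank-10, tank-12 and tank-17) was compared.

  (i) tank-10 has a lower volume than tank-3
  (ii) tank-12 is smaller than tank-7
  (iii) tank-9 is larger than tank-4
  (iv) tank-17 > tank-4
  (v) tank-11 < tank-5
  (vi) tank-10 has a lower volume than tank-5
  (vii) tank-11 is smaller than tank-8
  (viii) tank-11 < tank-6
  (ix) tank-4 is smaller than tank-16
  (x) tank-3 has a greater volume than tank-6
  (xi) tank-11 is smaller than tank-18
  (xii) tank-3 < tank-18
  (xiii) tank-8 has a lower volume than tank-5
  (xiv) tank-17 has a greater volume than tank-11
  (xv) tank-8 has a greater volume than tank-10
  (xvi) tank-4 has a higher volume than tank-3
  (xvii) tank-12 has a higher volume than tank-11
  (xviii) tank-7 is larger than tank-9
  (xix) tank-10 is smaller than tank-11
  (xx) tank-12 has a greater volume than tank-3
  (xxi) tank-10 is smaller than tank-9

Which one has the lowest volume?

tank-10

tank-11 is not least since tank-10 < tank-11; tank-6 is not least since tank-11 < tank-6; tank-3 is not least since tank-10 < tank-3; tank-4 is not least since tank-3 < tank-4; tank-12 is not least since tank-11 < tank-12; tank-16 is not least since tank-4 < tank-16; tank-17 is not least since tank-4 < tank-17; tank-8 is not least since tank-10 < tank-8; tank-9 is not least since tank-4 < tank-9; tank-5 is not least since tank-10 < tank-5; tank-7 is not least since tank-9 < tank-7; tank-18 is not least since tank-11 < tank-18.
Only tank-10 has nothing below it, so tank-10 is the lowest volume.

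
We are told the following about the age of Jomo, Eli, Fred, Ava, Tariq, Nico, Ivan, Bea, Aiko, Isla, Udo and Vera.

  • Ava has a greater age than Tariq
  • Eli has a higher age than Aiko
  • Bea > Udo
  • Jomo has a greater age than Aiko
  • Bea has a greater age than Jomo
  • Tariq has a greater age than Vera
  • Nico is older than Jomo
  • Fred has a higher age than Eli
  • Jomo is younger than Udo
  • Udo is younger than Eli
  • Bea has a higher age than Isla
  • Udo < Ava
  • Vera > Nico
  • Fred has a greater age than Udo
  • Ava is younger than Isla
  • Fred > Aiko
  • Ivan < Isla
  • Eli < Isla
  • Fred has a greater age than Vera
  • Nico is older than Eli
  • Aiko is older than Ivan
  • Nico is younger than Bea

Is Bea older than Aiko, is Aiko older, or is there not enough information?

Bea

Aiko < Jomo and Jomo < Udo give Aiko < Udo.
With Udo < Eli: Aiko < Jomo < Udo < Eli.
With Eli < Nico: Aiko < Jomo < Udo < Eli < Nico.
With Nico < Vera: Aiko < Jomo < Udo < Eli < Nico < Vera.
With Vera < Tariq: Aiko < Jomo < Udo < Eli < Nico < Vera < Tariq.
With Tariq < Ava: Aiko < Jomo < Udo < Eli < Nico < Vera < Tariq < Ava.
Then Ava < Isla extends the chain to Isla.
Then Isla < Bea extends the chain to Bea.
So Bea is older.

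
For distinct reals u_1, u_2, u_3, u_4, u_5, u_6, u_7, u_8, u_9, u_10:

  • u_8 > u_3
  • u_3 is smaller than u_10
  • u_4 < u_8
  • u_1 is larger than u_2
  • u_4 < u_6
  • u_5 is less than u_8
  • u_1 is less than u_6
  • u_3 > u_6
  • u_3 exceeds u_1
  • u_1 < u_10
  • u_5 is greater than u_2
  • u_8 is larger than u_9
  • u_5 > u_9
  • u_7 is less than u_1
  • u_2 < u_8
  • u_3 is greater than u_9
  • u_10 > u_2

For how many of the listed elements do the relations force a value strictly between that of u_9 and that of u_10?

1

The relations place u_9 below u_10. An element lies strictly between them when it is forced above u_9 and also forced below u_10.
Above u_9: {u_5, u_3, u_8}. Below u_10: {u_2, u_7, u_1, u_4, u_6, u_3}.
Intersection: {u_3} — 1.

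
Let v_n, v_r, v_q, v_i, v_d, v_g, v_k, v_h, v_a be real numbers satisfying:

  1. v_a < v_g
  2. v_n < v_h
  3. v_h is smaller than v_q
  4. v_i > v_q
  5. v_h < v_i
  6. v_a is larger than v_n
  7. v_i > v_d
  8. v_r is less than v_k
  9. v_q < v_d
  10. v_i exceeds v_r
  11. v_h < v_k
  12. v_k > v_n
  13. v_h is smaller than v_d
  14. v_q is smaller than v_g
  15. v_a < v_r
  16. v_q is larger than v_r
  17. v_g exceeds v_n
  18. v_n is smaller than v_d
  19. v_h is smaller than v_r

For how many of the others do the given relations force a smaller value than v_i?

Directly below v_i: v_h, v_r, v_q, v_d.
One step further: v_n, v_a (6 so far).
No other element is forced below v_i by the given relations, so the count is 6.

6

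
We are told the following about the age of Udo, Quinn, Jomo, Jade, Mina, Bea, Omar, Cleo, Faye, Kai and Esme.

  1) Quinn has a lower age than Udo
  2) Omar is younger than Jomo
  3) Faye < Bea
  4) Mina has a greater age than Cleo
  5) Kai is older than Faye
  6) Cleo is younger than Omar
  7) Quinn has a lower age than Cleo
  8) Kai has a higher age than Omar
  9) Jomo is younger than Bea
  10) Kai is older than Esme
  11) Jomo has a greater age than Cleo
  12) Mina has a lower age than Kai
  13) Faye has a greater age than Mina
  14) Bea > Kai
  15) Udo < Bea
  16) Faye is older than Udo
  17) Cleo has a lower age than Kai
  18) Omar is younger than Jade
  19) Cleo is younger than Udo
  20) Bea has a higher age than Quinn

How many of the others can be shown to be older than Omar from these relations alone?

The elements the relations force above Omar are Jomo, Kai, Bea, Jade — no chain reaches any other.
That is 4.

4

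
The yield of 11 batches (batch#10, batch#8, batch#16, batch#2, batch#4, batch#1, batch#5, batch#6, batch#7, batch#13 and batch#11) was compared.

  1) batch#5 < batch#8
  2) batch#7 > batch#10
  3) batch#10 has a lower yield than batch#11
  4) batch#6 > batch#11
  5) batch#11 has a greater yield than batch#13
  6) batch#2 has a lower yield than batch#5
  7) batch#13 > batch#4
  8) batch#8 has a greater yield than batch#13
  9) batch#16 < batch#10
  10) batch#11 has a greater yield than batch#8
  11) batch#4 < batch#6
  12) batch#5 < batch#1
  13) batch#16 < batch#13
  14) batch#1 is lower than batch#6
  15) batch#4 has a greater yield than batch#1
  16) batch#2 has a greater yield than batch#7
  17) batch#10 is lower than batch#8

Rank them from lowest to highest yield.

batch#16 < batch#10 < batch#7 < batch#2 < batch#5 < batch#1 < batch#4 < batch#13 < batch#8 < batch#11 < batch#6

The consecutive links are each given: batch#16 < batch#10; batch#10 < batch#7; batch#7 < batch#2; batch#2 < batch#5; batch#5 < batch#1; batch#1 < batch#4; batch#4 < batch#13; batch#13 < batch#8; batch#8 < batch#11; batch#11 < batch#6.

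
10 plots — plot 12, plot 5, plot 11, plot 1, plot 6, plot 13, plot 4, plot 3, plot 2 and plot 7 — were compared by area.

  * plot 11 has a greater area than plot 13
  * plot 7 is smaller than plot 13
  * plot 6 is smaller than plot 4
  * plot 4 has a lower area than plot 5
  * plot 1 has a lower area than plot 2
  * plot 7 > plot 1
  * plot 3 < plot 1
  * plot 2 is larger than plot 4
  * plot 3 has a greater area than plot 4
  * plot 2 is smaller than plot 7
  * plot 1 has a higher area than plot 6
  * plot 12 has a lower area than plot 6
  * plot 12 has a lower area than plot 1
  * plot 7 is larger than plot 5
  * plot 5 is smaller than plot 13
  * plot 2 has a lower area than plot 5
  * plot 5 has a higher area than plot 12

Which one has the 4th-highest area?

plot 5

Chaining the given pairs: plot 12 < plot 6 < plot 4 < plot 3 < plot 1 < plot 2 < plot 5 < plot 7 < plot 13 < plot 11.
Counting 4 from the largest end gives plot 5.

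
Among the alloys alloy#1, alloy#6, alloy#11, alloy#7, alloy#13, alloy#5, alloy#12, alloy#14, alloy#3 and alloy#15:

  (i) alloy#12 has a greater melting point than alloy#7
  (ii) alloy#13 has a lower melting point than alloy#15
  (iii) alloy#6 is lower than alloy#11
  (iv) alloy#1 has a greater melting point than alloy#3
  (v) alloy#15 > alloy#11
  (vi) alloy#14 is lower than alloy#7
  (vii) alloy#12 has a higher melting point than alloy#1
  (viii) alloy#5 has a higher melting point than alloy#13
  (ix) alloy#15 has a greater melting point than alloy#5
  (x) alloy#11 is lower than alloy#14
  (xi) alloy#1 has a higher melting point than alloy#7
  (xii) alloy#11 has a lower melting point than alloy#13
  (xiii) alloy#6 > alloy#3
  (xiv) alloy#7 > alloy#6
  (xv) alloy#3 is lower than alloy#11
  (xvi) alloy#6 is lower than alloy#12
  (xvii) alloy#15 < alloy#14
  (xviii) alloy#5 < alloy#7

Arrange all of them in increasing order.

alloy#3 < alloy#6 < alloy#11 < alloy#13 < alloy#5 < alloy#15 < alloy#14 < alloy#7 < alloy#1 < alloy#12

Each adjacent pair is fixed by a given relation: alloy#3 < alloy#6; alloy#6 < alloy#11; alloy#11 < alloy#13; alloy#13 < alloy#5; alloy#5 < alloy#15; alloy#15 < alloy#14; alloy#14 < alloy#7; alloy#7 < alloy#1; alloy#1 < alloy#12. Chaining them end to end gives the full order.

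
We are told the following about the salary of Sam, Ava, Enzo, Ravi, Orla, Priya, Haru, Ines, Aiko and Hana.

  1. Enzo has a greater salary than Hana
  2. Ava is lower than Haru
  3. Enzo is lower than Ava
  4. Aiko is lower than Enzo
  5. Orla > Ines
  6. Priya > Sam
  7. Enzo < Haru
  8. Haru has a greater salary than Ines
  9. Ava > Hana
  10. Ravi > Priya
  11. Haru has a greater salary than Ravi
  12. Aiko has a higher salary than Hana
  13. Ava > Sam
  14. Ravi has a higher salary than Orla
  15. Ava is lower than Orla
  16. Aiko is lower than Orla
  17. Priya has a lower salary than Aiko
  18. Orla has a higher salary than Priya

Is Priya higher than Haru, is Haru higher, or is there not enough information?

Haru

Priya < Aiko and Aiko < Enzo give Priya < Enzo.
Then Enzo < Ava extends the chain to Ava.
With Ava < Orla: Priya < Aiko < Enzo < Ava < Orla.
Then Orla < Ravi extends the chain to Ravi.
Then Ravi < Haru extends the chain to Haru.
So Haru is higher.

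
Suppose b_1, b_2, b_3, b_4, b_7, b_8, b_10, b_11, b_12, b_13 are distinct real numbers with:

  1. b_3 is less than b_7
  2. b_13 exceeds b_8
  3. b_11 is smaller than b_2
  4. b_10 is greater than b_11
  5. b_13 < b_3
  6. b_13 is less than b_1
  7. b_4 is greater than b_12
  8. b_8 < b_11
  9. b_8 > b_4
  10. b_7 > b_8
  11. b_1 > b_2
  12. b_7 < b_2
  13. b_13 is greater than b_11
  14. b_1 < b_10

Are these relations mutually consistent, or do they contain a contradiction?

The single ordering b_12 < b_4 < b_8 < b_11 < b_13 < b_3 < b_7 < b_2 < b_1 < b_10 satisfies every listed relation, so no contradiction arises.

consistent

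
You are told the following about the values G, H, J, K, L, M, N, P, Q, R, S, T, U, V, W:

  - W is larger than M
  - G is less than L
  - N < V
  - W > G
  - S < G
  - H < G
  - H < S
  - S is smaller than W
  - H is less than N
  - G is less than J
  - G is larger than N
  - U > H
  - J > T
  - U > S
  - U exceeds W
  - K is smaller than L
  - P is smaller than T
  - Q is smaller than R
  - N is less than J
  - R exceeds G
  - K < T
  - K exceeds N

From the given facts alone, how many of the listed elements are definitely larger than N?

9

Directly above N: V, K, G, J.
One step further: L, T, W, R (8 so far).
One step further: U (9 so far).
No other element is forced above N by the given relations, so the count is 9.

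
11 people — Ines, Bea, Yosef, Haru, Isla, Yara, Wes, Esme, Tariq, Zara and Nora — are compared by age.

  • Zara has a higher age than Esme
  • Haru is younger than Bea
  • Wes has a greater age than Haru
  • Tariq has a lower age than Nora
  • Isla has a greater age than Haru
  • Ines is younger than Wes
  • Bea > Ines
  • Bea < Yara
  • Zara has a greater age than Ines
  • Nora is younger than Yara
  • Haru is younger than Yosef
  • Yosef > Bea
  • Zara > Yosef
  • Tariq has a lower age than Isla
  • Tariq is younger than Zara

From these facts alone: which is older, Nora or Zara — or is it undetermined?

Following every chain through Zara: below Zara we get Ines, Esme, Haru, Bea, Yosef, Tariq.
Nora is not reached, and no chain runs the other way from Nora to Zara.
So the given relations leave the order of Zara and Nora undetermined.

undetermined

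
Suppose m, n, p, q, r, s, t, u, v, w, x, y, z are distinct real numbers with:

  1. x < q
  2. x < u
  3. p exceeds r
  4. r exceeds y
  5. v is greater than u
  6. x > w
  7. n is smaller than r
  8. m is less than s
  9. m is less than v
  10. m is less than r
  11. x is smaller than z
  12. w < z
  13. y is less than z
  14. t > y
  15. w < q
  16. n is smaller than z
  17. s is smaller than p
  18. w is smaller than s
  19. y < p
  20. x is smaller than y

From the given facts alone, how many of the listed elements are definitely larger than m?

The elements the relations force above m are s, r, p, v — no chain reaches any other.
That is 4.

4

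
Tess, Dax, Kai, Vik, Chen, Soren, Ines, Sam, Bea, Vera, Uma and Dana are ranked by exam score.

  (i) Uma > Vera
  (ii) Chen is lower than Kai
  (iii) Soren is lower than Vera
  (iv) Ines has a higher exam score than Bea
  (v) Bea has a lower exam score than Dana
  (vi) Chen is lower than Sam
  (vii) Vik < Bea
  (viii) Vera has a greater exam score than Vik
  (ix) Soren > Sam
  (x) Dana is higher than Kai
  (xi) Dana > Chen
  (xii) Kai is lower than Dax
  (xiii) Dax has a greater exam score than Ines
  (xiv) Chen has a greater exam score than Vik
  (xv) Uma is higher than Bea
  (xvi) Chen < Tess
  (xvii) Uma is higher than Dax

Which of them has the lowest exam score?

Vik

Chen is not least since Vik < Chen; Sam is not least since Chen < Sam; Tess is not least since Chen < Tess; Kai is not least since Chen < Kai; Bea is not least since Vik < Bea; Soren is not least since Sam < Soren; Vera is not least since Vik < Vera; Dana is not least since Bea < Dana; Ines is not least since Bea < Ines; Dax is not least since Kai < Dax; Uma is not least since Bea < Uma.
Only Vik has nothing below it, so Vik is the lowest exam score.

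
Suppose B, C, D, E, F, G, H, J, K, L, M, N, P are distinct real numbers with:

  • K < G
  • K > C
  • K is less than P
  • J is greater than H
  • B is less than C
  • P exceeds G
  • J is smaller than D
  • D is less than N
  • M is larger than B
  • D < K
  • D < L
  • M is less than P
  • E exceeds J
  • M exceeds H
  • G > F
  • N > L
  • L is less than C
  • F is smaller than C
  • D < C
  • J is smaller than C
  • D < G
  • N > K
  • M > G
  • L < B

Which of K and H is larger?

K

H < J and J < D give H < D.
With D < L: H < J < D < L.
With L < B: H < J < D < L < B.
Then B < C extends the chain to C.
Then C < K extends the chain to K.
So H < K; K is the larger of the two.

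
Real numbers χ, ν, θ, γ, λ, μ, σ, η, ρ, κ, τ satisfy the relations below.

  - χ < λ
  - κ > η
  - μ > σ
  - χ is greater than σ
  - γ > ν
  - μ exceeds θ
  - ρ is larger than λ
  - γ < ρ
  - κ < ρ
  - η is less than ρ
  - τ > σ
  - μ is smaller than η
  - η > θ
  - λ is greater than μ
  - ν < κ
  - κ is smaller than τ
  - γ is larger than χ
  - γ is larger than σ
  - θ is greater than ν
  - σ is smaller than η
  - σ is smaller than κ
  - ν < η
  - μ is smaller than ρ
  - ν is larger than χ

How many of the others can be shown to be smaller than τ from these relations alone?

Directly below τ: σ, κ.
One step further: ν, η (4 so far).
One step further: χ, θ, μ (7 so far).
Nothing else is reachable below τ; 7 in all.

7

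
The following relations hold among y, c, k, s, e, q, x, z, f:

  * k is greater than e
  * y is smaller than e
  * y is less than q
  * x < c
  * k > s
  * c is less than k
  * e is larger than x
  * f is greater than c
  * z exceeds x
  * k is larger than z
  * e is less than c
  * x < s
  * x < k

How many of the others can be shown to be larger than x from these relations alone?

From x the given relations immediately reach e, s, c, z, k.
From those, f — 6 in total.
Nothing else is reachable above x; 6 in all.

6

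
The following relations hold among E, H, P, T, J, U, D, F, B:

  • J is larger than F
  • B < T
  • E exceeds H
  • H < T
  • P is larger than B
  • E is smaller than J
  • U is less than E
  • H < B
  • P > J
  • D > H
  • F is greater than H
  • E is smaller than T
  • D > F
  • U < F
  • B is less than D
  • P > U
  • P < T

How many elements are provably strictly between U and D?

Chaining upward from U reaches: F, E, J, P, T.
Chaining downward from D reaches: H, F, B.
Strictly between U and D are those in both lists: F — 1 element.

1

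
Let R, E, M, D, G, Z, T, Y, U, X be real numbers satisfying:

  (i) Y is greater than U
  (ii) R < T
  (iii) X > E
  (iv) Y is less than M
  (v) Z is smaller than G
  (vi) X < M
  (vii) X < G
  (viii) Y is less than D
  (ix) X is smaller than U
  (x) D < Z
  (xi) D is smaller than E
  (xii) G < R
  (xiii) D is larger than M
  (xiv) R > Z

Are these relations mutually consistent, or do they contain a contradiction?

inconsistent

Chaining the given relations yields E < X < U < Y < M < D, so E < D. But one relation states D < E. These cannot both hold.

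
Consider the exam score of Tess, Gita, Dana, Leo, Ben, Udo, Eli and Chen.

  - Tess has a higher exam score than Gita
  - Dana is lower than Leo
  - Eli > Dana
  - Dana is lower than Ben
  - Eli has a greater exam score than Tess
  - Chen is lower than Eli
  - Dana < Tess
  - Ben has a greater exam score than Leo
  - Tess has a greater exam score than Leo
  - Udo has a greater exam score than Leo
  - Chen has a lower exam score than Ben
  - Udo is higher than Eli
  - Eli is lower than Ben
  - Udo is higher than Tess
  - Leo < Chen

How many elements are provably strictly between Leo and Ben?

The relations place Leo below Ben. An element lies strictly between them when it is forced above Leo and also forced below Ben.
Above Leo: {Chen, Tess, Eli, Udo}. Below Ben: {Gita, Dana, Chen, Tess, Eli}.
Intersection: {Chen, Tess, Eli} — 3.

3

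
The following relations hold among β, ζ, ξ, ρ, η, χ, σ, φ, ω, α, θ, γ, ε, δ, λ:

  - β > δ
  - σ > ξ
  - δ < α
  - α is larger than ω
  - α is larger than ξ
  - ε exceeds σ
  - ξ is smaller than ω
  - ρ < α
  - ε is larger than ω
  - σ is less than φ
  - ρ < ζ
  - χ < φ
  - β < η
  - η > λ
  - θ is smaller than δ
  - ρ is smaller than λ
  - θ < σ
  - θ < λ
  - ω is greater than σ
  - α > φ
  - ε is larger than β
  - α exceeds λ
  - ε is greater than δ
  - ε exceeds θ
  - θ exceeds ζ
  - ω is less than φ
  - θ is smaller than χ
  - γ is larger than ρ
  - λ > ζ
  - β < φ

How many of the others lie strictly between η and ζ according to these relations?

Chaining upward from ζ reaches: θ, λ, σ, δ, χ, ω, β, ε, φ, α.
Chaining downward from η reaches: ρ, θ, λ, δ, β.
Strictly between ζ and η are those in both lists: θ, λ, δ, β — 4 elements.

4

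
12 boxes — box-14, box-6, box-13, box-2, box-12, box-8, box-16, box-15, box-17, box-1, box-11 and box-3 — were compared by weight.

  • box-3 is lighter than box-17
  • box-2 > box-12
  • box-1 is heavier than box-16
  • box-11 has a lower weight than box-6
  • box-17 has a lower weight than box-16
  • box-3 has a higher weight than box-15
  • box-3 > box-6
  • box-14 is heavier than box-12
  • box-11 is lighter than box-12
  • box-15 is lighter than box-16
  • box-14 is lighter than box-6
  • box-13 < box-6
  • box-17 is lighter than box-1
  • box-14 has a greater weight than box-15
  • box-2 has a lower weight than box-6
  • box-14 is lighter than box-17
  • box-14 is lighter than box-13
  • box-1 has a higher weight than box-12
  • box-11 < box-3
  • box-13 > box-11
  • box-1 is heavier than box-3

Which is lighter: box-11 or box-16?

box-11

Chaining the given relations: box-11 < box-12 < box-14 < box-13 < box-6 < box-3 < box-17 < box-16.
So box-11 < box-16; box-11 is the lighter of the two.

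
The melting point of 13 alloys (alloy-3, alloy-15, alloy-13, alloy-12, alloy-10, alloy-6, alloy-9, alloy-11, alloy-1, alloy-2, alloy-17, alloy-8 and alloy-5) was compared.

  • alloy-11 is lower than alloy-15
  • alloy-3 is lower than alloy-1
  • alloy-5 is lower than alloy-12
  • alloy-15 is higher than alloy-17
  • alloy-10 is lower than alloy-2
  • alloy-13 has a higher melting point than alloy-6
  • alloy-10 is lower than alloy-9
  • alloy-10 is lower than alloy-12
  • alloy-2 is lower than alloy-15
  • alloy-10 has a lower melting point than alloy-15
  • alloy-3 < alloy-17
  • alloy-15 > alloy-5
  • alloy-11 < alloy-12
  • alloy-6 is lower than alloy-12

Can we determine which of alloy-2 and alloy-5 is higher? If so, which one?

Following every chain through alloy-5: above alloy-5 we get alloy-12, alloy-15.
alloy-2 is not reached, and no chain runs the other way from alloy-2 to alloy-5.
So the given relations leave the order of alloy-5 and alloy-2 undetermined.

undetermined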